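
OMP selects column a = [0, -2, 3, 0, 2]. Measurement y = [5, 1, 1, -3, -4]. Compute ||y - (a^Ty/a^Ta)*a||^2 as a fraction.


a^T a = 17.
a^T y = -7.
coeff = -7/17 = -7/17.
||r||^2 = 835/17.

835/17


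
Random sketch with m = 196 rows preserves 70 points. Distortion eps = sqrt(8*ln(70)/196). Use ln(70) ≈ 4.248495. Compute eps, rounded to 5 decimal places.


ln(70) ≈ 4.248495.
8*ln(N)/m ≈ 8*4.248495/196 ≈ 0.17340796.
eps = sqrt(0.17340796) ≈ 0.4164228 ≈ 0.41642.

0.41642


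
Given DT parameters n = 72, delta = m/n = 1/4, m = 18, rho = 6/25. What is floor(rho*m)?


m = 1/4*72 = 18.
rho = 6/25.
rho*m = 6/25*18 = 4.32.
k = floor(4.32) = 4.

4


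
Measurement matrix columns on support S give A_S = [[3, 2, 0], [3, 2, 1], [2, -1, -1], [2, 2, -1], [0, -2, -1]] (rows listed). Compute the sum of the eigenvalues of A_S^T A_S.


Sum of eigenvalues of A_S^T A_S = trace(A_S^T A_S) = sum of squared column norms of A_S.
A_S^T A_S diagonal: [26, 17, 4].
trace = 26 + 17 + 4 = 47.

47


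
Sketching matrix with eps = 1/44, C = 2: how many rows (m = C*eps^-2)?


1/eps = 44.
(1/eps)^2 = 1936.
m = 2*1936 = 3872.

3872


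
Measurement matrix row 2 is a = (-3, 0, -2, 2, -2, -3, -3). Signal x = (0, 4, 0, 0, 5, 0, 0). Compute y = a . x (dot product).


Non-zero terms: ['0*4', '-2*5']
Products: [0, -10]
y = sum = -10.

-10


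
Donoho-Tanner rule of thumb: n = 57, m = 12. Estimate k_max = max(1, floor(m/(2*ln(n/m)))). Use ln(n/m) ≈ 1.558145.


n/m = 57/12 = 19/4.
ln(n/m) ≈ 1.558145.
2*ln(n/m) ≈ 3.11629.
m/(2*ln(n/m)) ≈ 12/3.11629 ≈ 3.8507.
floor = 3.
k_max = max(1, 3) = 3.

3


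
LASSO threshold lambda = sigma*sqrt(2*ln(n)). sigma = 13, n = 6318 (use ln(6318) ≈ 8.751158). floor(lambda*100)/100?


ln(6318) ≈ 8.751158.
2*ln(n) ≈ 17.502316.
sqrt(2*ln(n)) ≈ sqrt(17.502316) ≈ 4.183577.
lambda ≈ 13*4.183577 = 54.386501.
floor(lambda*100)/100 = 54.38.

54.38


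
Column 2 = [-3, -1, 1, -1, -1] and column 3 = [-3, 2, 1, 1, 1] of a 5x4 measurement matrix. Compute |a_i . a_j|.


Inner product: -3*-3 + -1*2 + 1*1 + -1*1 + -1*1
Products: [9, -2, 1, -1, -1]
Sum = 6.
|dot| = 6.

6


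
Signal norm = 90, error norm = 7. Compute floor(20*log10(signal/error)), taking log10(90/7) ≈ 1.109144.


||x||/||e|| = 90/7.
log10(90/7) ≈ 1.109144.
20*log10(||x||/||e||) ≈ 20*1.109144 = 22.18288.
floor(22.18288) = 22.

22


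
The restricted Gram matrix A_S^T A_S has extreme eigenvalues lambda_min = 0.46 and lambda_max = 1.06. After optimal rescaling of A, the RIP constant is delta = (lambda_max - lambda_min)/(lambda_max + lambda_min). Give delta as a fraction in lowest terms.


lambda_max - lambda_min = 1.06 - 0.46 = 0.60.
lambda_max + lambda_min = 1.06 + 0.46 = 1.52.
delta = 0.60/1.52 = 60/152 = 15/38.

15/38


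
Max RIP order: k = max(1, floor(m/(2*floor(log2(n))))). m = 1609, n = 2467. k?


floor(log2(2467)) = 11.
2*11 = 22.
m/(2*floor(log2(n))) = 1609/22 ≈ 73.1364.
floor = 73.
k = max(1, 73) = 73.

73


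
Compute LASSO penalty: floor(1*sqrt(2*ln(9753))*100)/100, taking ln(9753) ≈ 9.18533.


ln(9753) ≈ 9.18533.
2*ln(n) ≈ 18.37066.
sqrt(2*ln(n)) ≈ sqrt(18.37066) ≈ 4.286101.
lambda ≈ 1*4.286101 = 4.286101.
floor(lambda*100)/100 = 4.28.

4.28


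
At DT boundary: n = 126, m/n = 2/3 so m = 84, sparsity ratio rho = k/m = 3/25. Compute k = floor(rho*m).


m = 2/3*126 = 84.
rho = 3/25.
rho*m = 3/25*84 = 10.08.
k = floor(10.08) = 10.

10


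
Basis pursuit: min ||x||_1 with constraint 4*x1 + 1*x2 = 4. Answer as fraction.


Axis intercepts:
  x1 = 1, x2 = 0: L1 = 1
  x1 = 0, x2 = 4: L1 = 4
x* = (1, 0)
||x*||_1 = 1.

1


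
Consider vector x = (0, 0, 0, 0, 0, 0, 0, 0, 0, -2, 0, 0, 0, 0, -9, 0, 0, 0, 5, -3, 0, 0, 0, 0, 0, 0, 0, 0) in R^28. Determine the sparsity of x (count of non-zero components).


Non-zero positions: [9, 14, 18, 19].
Sparsity = 4.

4


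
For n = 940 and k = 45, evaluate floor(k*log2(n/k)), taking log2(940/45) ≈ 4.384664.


log2(n/k) = log2(940/45) ≈ 4.384664.
k*log2(n/k) ≈ 45*4.384664 = 197.30988.
floor(197.30988) = 197.

197


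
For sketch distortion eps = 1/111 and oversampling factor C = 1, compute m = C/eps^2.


1/eps = 111.
(1/eps)^2 = 12321.
m = 1*12321 = 12321.

12321


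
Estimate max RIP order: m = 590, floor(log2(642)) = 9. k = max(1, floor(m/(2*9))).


floor(log2(642)) = 9.
2*9 = 18.
m/(2*floor(log2(n))) = 590/18 ≈ 32.7778.
floor = 32.
k = max(1, 32) = 32.

32


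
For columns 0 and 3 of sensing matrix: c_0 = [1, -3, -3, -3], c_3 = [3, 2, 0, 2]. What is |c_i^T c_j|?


Inner product: 1*3 + -3*2 + -3*0 + -3*2
Products: [3, -6, 0, -6]
Sum = -9.
|dot| = 9.

9


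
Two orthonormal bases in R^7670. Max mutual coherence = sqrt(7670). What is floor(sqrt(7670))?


87^2 = 7569 <= 7670 < 7744 = 88^2, so 87 <= sqrt(7670) < 88.
floor(sqrt(7670)) = 87.

87


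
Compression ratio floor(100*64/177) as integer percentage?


100*m/n = 100*64/177 ≈ 36.1582.
floor = 36.

36


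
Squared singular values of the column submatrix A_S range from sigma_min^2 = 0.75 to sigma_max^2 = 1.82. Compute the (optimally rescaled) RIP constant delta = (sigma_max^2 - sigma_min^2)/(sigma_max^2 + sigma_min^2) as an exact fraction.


lambda_max - lambda_min = 1.82 - 0.75 = 1.07.
lambda_max + lambda_min = 1.82 + 0.75 = 2.57.
delta = 1.07/2.57 = 107/257.

107/257


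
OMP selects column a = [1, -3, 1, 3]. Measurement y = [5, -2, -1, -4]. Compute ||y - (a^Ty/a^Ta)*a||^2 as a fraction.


a^T a = 20.
a^T y = -2.
coeff = -2/20 = -1/10.
||r||^2 = 229/5.

229/5


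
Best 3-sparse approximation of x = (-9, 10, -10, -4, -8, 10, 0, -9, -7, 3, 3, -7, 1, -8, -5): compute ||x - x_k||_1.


Sorted |x_i| descending: [10, 10, 10, 9, 9, 8, 8, 7, 7, 5, 4, 3, 3, 1, 0]
Keep top 3: [10, 10, 10]
Tail entries: [9, 9, 8, 8, 7, 7, 5, 4, 3, 3, 1, 0]
L1 error = sum of tail = 64.

64


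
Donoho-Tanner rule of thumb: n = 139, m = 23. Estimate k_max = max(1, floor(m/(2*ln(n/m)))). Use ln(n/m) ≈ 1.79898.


n/m = 139/23.
ln(n/m) ≈ 1.79898.
2*ln(n/m) ≈ 3.59796.
m/(2*ln(n/m)) ≈ 23/3.59796 ≈ 6.3925.
floor = 6.
k_max = max(1, 6) = 6.

6


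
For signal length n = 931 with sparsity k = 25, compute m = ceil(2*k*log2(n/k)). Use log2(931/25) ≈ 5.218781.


log2(n/k) = log2(931/25) ≈ 5.218781.
2*k*log2(n/k) ≈ 2*25*5.218781 = 260.93905.
m = ceil(260.93905) = 261.

261


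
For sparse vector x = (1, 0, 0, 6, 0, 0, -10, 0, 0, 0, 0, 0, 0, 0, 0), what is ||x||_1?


Non-zero entries: [(0, 1), (3, 6), (6, -10)]
Absolute values: [1, 6, 10]
||x||_1 = sum = 17.

17


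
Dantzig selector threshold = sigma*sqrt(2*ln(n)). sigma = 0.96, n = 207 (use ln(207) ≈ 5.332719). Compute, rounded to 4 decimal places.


ln(207) ≈ 5.332719.
2*ln(n) ≈ 10.665438.
sqrt(2*ln(n)) ≈ sqrt(10.665438) ≈ 3.265798.
threshold ≈ 0.96*3.265798 = 3.13516608 ≈ 3.1352.

3.1352


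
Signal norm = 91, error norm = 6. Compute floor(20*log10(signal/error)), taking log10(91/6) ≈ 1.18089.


||x||/||e|| = 91/6.
log10(91/6) ≈ 1.18089.
20*log10(||x||/||e||) ≈ 20*1.18089 = 23.6178.
floor(23.6178) = 23.

23


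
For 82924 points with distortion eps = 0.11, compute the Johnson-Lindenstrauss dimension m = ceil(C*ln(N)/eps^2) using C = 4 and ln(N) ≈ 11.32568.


ln(82924) ≈ 11.32568.
eps^2 = 0.11^2 = 0.0121.
C*ln(N)/eps^2 ≈ 4*11.32568/0.0121 ≈ 3744.0264.
m = ceil(3744.0264) = 3745.

3745


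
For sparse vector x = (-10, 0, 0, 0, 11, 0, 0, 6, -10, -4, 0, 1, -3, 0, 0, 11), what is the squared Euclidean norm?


Non-zero entries: [(0, -10), (4, 11), (7, 6), (8, -10), (9, -4), (11, 1), (12, -3), (15, 11)]
Squares: [100, 121, 36, 100, 16, 1, 9, 121]
||x||_2^2 = sum = 504.

504


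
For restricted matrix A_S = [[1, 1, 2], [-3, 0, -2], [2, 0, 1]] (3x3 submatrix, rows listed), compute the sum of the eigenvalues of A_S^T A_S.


Sum of eigenvalues of A_S^T A_S = trace(A_S^T A_S) = sum of squared column norms of A_S.
A_S^T A_S diagonal: [14, 1, 9].
trace = 14 + 1 + 9 = 24.

24


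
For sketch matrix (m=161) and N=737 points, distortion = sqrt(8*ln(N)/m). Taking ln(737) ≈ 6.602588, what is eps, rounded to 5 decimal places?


ln(737) ≈ 6.602588.
8*ln(N)/m ≈ 8*6.602588/161 ≈ 0.32807891.
eps = sqrt(0.32807891) ≈ 0.5727817 ≈ 0.57278.

0.57278


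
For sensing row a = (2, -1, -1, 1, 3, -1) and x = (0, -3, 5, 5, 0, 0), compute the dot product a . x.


Non-zero terms: ['-1*-3', '-1*5', '1*5']
Products: [3, -5, 5]
y = sum = 3.

3


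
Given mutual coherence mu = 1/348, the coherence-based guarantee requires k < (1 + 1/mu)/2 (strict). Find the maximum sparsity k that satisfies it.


1/mu = 348.
1 + 1/mu = 349.
(1 + 1/mu)/2 = 174.5 is not an integer, so k_max = floor(174.5) = 174.

174


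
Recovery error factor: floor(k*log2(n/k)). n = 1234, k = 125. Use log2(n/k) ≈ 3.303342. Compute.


log2(n/k) = log2(1234/125) ≈ 3.303342.
k*log2(n/k) ≈ 125*3.303342 = 412.91775.
floor(412.91775) = 412.

412


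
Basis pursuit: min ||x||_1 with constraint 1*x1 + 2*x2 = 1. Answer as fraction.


Axis intercepts:
  x1 = 1, x2 = 0: L1 = 1
  x1 = 0, x2 = 1/2: L1 = 1/2
x* = (0, 1/2)
||x*||_1 = 1/2.

1/2


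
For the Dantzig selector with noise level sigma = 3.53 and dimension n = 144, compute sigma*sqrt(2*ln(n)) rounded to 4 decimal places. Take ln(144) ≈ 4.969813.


ln(144) ≈ 4.969813.
2*ln(n) ≈ 9.939626.
sqrt(2*ln(n)) ≈ sqrt(9.939626) ≈ 3.152717.
threshold ≈ 3.53*3.152717 = 11.12909101 ≈ 11.1291.

11.1291


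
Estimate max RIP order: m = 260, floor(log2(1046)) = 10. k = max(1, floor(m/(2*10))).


floor(log2(1046)) = 10.
2*10 = 20.
m/(2*floor(log2(n))) = 260/20 ≈ 13.0.
floor = 13.
k = max(1, 13) = 13.

13


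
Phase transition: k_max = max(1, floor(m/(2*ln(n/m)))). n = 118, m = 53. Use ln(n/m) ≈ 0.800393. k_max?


n/m = 118/53.
ln(n/m) ≈ 0.800393.
2*ln(n/m) ≈ 1.600786.
m/(2*ln(n/m)) ≈ 53/1.600786 ≈ 33.1087.
floor = 33.
k_max = max(1, 33) = 33.

33


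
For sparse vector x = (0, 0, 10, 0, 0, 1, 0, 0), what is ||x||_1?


Non-zero entries: [(2, 10), (5, 1)]
Absolute values: [10, 1]
||x||_1 = sum = 11.

11


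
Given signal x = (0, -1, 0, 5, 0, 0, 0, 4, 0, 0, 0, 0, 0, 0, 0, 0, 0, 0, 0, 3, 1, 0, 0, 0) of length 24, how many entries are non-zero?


Non-zero positions: [1, 3, 7, 19, 20].
Sparsity = 5.

5


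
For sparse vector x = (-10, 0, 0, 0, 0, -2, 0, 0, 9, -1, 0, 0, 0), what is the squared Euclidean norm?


Non-zero entries: [(0, -10), (5, -2), (8, 9), (9, -1)]
Squares: [100, 4, 81, 1]
||x||_2^2 = sum = 186.

186


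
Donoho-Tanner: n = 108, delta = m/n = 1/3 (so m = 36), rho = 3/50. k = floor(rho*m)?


m = 1/3*108 = 36.
rho = 3/50.
rho*m = 3/50*36 = 2.16.
k = floor(2.16) = 2.

2


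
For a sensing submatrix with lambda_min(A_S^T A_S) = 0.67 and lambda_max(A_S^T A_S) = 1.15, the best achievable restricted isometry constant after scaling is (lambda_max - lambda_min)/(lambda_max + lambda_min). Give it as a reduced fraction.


lambda_max - lambda_min = 1.15 - 0.67 = 0.48.
lambda_max + lambda_min = 1.15 + 0.67 = 1.82.
delta = 0.48/1.82 = 48/182 = 24/91.

24/91


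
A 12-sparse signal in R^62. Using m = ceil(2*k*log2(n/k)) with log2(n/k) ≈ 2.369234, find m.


log2(n/k) = log2(62/12) ≈ 2.369234.
2*k*log2(n/k) ≈ 2*12*2.369234 = 56.861616.
m = ceil(56.861616) = 57.

57


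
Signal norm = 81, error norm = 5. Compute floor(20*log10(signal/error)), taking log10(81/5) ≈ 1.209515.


||x||/||e|| = 81/5.
log10(81/5) ≈ 1.209515.
20*log10(||x||/||e||) ≈ 20*1.209515 = 24.1903.
floor(24.1903) = 24.

24


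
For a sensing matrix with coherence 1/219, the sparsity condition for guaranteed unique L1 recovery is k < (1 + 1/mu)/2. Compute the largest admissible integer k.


1/mu = 219.
1 + 1/mu = 220.
(1 + 1/mu)/2 = 110 is an integer and the inequality is strict, so k_max = 110 - 1 = 109.

109


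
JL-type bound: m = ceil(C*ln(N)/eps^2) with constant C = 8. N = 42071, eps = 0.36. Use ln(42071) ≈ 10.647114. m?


ln(42071) ≈ 10.647114.
eps^2 = 0.36^2 = 0.1296.
C*ln(N)/eps^2 ≈ 8*10.647114/0.1296 ≈ 657.2293.
m = ceil(657.2293) = 658.

658


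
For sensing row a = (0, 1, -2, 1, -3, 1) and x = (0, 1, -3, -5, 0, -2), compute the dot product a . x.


Non-zero terms: ['1*1', '-2*-3', '1*-5', '1*-2']
Products: [1, 6, -5, -2]
y = sum = 0.

0


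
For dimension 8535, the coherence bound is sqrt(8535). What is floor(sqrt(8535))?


92^2 = 8464 <= 8535 < 8649 = 93^2, so 92 <= sqrt(8535) < 93.
floor(sqrt(8535)) = 92.

92


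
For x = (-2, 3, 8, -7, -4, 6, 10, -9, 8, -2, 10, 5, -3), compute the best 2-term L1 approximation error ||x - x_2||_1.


Sorted |x_i| descending: [10, 10, 9, 8, 8, 7, 6, 5, 4, 3, 3, 2, 2]
Keep top 2: [10, 10]
Tail entries: [9, 8, 8, 7, 6, 5, 4, 3, 3, 2, 2]
L1 error = sum of tail = 57.

57


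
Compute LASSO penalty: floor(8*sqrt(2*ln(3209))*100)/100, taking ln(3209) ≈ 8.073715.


ln(3209) ≈ 8.073715.
2*ln(n) ≈ 16.14743.
sqrt(2*ln(n)) ≈ sqrt(16.14743) ≈ 4.018386.
lambda ≈ 8*4.018386 = 32.147088.
floor(lambda*100)/100 = 32.14.

32.14


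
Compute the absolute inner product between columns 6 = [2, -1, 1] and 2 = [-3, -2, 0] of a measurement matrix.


Inner product: 2*-3 + -1*-2 + 1*0
Products: [-6, 2, 0]
Sum = -4.
|dot| = 4.

4


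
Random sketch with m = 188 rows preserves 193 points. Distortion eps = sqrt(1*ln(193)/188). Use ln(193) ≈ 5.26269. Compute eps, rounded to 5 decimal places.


ln(193) ≈ 5.26269.
1*ln(N)/m ≈ 1*5.26269/188 ≈ 0.02799303.
eps = sqrt(0.02799303) ≈ 0.1673112 ≈ 0.16731.

0.16731


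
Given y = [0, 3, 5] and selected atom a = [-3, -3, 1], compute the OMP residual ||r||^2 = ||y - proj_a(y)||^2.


a^T a = 19.
a^T y = -4.
coeff = -4/19 = -4/19.
||r||^2 = 630/19.

630/19


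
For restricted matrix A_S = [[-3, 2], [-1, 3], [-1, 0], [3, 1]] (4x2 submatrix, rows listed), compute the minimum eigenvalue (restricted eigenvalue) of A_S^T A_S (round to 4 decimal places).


A_S^T A_S = [[20, -6], [-6, 14]].
trace = 34.
det = 244.
disc = trace^2 - 4*det = 1156 - 4*244 = 180.
sqrt(180) ≈ 13.416408.
lam_min = (34 - sqrt(180))/2 ≈ (34 - 13.416408)/2 = 10.291796 ≈ 10.2918.

10.2918


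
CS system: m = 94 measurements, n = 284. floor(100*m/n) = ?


100*m/n = 100*94/284 ≈ 33.0986.
floor = 33.

33


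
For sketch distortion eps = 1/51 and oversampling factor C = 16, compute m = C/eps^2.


1/eps = 51.
(1/eps)^2 = 2601.
m = 16*2601 = 41616.

41616


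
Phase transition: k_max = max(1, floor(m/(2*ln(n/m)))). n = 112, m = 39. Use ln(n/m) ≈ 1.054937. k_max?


n/m = 112/39.
ln(n/m) ≈ 1.054937.
2*ln(n/m) ≈ 2.109874.
m/(2*ln(n/m)) ≈ 39/2.109874 ≈ 18.4845.
floor = 18.
k_max = max(1, 18) = 18.

18


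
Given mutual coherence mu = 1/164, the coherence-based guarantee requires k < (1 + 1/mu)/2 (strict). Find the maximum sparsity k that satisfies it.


1/mu = 164.
1 + 1/mu = 165.
(1 + 1/mu)/2 = 82.5 is not an integer, so k_max = floor(82.5) = 82.

82


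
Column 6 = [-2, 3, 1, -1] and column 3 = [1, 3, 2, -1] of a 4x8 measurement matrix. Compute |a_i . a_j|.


Inner product: -2*1 + 3*3 + 1*2 + -1*-1
Products: [-2, 9, 2, 1]
Sum = 10.
|dot| = 10.

10


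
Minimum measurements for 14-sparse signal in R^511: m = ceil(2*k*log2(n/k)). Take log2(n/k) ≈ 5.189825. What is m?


log2(n/k) = log2(511/14) ≈ 5.189825.
2*k*log2(n/k) ≈ 2*14*5.189825 = 145.3151.
m = ceil(145.3151) = 146.

146


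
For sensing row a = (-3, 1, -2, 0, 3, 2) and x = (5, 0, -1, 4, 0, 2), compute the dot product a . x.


Non-zero terms: ['-3*5', '-2*-1', '0*4', '2*2']
Products: [-15, 2, 0, 4]
y = sum = -9.

-9


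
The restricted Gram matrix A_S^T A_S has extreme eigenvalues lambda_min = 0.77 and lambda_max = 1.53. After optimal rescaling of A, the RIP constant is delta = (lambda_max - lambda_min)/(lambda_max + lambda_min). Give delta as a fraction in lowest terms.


lambda_max - lambda_min = 1.53 - 0.77 = 0.76.
lambda_max + lambda_min = 1.53 + 0.77 = 2.30.
delta = 0.76/2.30 = 76/230 = 38/115.

38/115


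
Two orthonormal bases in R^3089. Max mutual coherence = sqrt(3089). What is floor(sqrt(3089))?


55^2 = 3025 <= 3089 < 3136 = 56^2, so 55 <= sqrt(3089) < 56.
floor(sqrt(3089)) = 55.

55


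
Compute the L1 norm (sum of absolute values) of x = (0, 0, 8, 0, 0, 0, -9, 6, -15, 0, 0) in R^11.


Non-zero entries: [(2, 8), (6, -9), (7, 6), (8, -15)]
Absolute values: [8, 9, 6, 15]
||x||_1 = sum = 38.

38


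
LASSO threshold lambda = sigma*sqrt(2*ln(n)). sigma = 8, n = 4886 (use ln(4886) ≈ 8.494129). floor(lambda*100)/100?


ln(4886) ≈ 8.494129.
2*ln(n) ≈ 16.988258.
sqrt(2*ln(n)) ≈ sqrt(16.988258) ≈ 4.121681.
lambda ≈ 8*4.121681 = 32.973448.
floor(lambda*100)/100 = 32.97.

32.97


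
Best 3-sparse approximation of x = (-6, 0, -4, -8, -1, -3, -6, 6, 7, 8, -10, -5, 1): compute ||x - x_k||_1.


Sorted |x_i| descending: [10, 8, 8, 7, 6, 6, 6, 5, 4, 3, 1, 1, 0]
Keep top 3: [10, 8, 8]
Tail entries: [7, 6, 6, 6, 5, 4, 3, 1, 1, 0]
L1 error = sum of tail = 39.

39


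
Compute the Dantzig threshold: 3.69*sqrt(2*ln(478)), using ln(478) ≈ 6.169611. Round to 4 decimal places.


ln(478) ≈ 6.169611.
2*ln(n) ≈ 12.339222.
sqrt(2*ln(n)) ≈ sqrt(12.339222) ≈ 3.512723.
threshold ≈ 3.69*3.512723 = 12.96194787 ≈ 12.9619.

12.9619


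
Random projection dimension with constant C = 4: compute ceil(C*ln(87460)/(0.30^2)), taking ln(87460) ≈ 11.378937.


ln(87460) ≈ 11.378937.
eps^2 = 0.30^2 = 0.09.
C*ln(N)/eps^2 ≈ 4*11.378937/0.09 ≈ 505.7305.
m = ceil(505.7305) = 506.

506


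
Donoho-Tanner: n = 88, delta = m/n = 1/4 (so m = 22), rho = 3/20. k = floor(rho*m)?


m = 1/4*88 = 22.
rho = 3/20.
rho*m = 3/20*22 = 3.3.
k = floor(3.3) = 3.

3


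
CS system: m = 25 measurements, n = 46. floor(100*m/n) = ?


100*m/n = 100*25/46 ≈ 54.3478.
floor = 54.

54


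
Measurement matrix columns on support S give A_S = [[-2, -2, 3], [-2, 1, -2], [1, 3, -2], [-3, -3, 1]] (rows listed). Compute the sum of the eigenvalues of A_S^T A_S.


Sum of eigenvalues of A_S^T A_S = trace(A_S^T A_S) = sum of squared column norms of A_S.
A_S^T A_S diagonal: [18, 23, 18].
trace = 18 + 23 + 18 = 59.

59


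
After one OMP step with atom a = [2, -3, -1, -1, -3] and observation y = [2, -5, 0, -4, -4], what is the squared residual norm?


a^T a = 24.
a^T y = 35.
coeff = 35/24 = 35/24.
||r||^2 = 239/24.

239/24


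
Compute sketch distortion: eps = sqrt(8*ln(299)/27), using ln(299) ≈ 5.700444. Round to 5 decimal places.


ln(299) ≈ 5.700444.
8*ln(N)/m ≈ 8*5.700444/27 ≈ 1.68902044.
eps = sqrt(1.68902044) ≈ 1.2996232 ≈ 1.29962.

1.29962


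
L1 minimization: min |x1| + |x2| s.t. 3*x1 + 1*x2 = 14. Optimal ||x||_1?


Axis intercepts:
  x1 = 14/3, x2 = 0: L1 = 14/3
  x1 = 0, x2 = 14: L1 = 14
x* = (14/3, 0)
||x*||_1 = 14/3.

14/3


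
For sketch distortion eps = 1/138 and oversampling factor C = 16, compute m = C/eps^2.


1/eps = 138.
(1/eps)^2 = 19044.
m = 16*19044 = 304704.

304704


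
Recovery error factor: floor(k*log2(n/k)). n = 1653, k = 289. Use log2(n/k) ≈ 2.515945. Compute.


log2(n/k) = log2(1653/289) ≈ 2.515945.
k*log2(n/k) ≈ 289*2.515945 = 727.108105.
floor(727.108105) = 727.

727


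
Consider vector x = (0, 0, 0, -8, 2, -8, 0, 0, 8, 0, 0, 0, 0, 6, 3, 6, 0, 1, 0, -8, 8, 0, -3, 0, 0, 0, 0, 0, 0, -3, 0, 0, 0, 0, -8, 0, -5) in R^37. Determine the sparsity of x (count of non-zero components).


Non-zero positions: [3, 4, 5, 8, 13, 14, 15, 17, 19, 20, 22, 29, 34, 36].
Sparsity = 14.

14


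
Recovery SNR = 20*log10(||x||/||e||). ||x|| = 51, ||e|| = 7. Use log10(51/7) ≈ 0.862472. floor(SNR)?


||x||/||e|| = 51/7.
log10(51/7) ≈ 0.862472.
20*log10(||x||/||e||) ≈ 20*0.862472 = 17.24944.
floor(17.24944) = 17.

17


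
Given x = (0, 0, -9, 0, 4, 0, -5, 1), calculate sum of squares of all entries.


Non-zero entries: [(2, -9), (4, 4), (6, -5), (7, 1)]
Squares: [81, 16, 25, 1]
||x||_2^2 = sum = 123.

123


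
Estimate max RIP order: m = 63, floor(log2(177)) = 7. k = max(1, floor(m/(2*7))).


floor(log2(177)) = 7.
2*7 = 14.
m/(2*floor(log2(n))) = 63/14 ≈ 4.5.
floor = 4.
k = max(1, 4) = 4.

4


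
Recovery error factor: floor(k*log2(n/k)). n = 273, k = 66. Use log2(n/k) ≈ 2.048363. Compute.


log2(n/k) = log2(273/66) ≈ 2.048363.
k*log2(n/k) ≈ 66*2.048363 = 135.191958.
floor(135.191958) = 135.

135


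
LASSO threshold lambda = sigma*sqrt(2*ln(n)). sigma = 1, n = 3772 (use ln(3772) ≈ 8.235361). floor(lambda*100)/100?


ln(3772) ≈ 8.235361.
2*ln(n) ≈ 16.470722.
sqrt(2*ln(n)) ≈ sqrt(16.470722) ≈ 4.058414.
lambda ≈ 1*4.058414 = 4.058414.
floor(lambda*100)/100 = 4.05.

4.05


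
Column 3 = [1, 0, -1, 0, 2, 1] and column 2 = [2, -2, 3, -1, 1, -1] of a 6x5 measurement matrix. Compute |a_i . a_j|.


Inner product: 1*2 + 0*-2 + -1*3 + 0*-1 + 2*1 + 1*-1
Products: [2, 0, -3, 0, 2, -1]
Sum = 0.
|dot| = 0.

0


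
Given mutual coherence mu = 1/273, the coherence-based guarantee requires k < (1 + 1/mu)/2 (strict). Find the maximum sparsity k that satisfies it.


1/mu = 273.
1 + 1/mu = 274.
(1 + 1/mu)/2 = 137 is an integer and the inequality is strict, so k_max = 137 - 1 = 136.

136


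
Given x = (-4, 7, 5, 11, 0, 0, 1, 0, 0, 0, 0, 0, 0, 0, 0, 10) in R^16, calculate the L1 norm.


Non-zero entries: [(0, -4), (1, 7), (2, 5), (3, 11), (6, 1), (15, 10)]
Absolute values: [4, 7, 5, 11, 1, 10]
||x||_1 = sum = 38.

38


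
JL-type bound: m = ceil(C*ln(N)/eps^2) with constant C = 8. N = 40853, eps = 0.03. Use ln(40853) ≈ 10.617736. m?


ln(40853) ≈ 10.617736.
eps^2 = 0.03^2 = 0.0009.
C*ln(N)/eps^2 ≈ 8*10.617736/0.0009 ≈ 94379.8756.
m = ceil(94379.8756) = 94380.

94380


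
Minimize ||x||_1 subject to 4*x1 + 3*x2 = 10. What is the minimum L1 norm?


Axis intercepts:
  x1 = 5/2, x2 = 0: L1 = 5/2
  x1 = 0, x2 = 10/3: L1 = 10/3
x* = (5/2, 0)
||x*||_1 = 5/2.

5/2


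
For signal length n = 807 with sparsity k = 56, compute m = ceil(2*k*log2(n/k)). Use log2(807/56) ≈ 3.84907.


log2(n/k) = log2(807/56) ≈ 3.84907.
2*k*log2(n/k) ≈ 2*56*3.84907 = 431.09584.
m = ceil(431.09584) = 432.

432


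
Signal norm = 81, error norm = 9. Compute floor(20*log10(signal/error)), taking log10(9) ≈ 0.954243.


||x||/||e|| = 81/9 = 9.
log10(9) ≈ 0.954243.
20*log10(||x||/||e||) ≈ 20*0.954243 = 19.08486.
floor(19.08486) = 19.

19


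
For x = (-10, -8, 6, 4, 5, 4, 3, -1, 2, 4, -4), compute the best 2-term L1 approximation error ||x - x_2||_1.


Sorted |x_i| descending: [10, 8, 6, 5, 4, 4, 4, 4, 3, 2, 1]
Keep top 2: [10, 8]
Tail entries: [6, 5, 4, 4, 4, 4, 3, 2, 1]
L1 error = sum of tail = 33.

33


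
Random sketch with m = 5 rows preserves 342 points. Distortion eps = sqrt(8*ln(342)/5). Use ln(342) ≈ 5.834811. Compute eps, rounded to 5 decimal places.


ln(342) ≈ 5.834811.
8*ln(N)/m ≈ 8*5.834811/5 ≈ 9.3356976.
eps = sqrt(9.3356976) ≈ 3.0554374 ≈ 3.05544.

3.05544


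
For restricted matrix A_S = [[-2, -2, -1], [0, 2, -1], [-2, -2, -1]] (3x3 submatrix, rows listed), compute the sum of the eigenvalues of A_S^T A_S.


Sum of eigenvalues of A_S^T A_S = trace(A_S^T A_S) = sum of squared column norms of A_S.
A_S^T A_S diagonal: [8, 12, 3].
trace = 8 + 12 + 3 = 23.

23


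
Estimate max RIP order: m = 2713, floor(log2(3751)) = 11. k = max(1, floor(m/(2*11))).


floor(log2(3751)) = 11.
2*11 = 22.
m/(2*floor(log2(n))) = 2713/22 ≈ 123.3182.
floor = 123.
k = max(1, 123) = 123.

123


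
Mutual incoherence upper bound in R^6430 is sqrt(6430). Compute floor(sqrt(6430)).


80^2 = 6400 <= 6430 < 6561 = 81^2, so 80 <= sqrt(6430) < 81.
floor(sqrt(6430)) = 80.

80


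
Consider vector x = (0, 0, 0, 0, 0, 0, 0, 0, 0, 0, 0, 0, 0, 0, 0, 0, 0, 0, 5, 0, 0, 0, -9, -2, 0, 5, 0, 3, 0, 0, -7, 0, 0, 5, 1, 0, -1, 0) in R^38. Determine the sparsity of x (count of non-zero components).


Non-zero positions: [18, 22, 23, 25, 27, 30, 33, 34, 36].
Sparsity = 9.

9


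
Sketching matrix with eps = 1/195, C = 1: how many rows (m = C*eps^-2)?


1/eps = 195.
(1/eps)^2 = 38025.
m = 1*38025 = 38025.

38025


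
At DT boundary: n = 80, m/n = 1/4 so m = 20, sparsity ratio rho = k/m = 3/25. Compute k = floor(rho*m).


m = 1/4*80 = 20.
rho = 3/25.
rho*m = 3/25*20 = 2.4.
k = floor(2.4) = 2.

2


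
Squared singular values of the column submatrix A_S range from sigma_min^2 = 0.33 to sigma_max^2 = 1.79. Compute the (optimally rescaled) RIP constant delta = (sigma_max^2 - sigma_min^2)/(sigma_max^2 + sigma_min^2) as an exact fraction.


lambda_max - lambda_min = 1.79 - 0.33 = 1.46.
lambda_max + lambda_min = 1.79 + 0.33 = 2.12.
delta = 1.46/2.12 = 146/212 = 73/106.

73/106


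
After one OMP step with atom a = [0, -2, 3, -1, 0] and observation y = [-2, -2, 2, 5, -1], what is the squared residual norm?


a^T a = 14.
a^T y = 5.
coeff = 5/14 = 5/14.
||r||^2 = 507/14.

507/14


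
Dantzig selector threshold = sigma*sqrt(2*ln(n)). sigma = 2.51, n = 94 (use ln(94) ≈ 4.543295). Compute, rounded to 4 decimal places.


ln(94) ≈ 4.543295.
2*ln(n) ≈ 9.08659.
sqrt(2*ln(n)) ≈ sqrt(9.08659) ≈ 3.014397.
threshold ≈ 2.51*3.014397 = 7.56613647 ≈ 7.5661.

7.5661


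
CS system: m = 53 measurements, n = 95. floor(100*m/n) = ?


100*m/n = 100*53/95 ≈ 55.7895.
floor = 55.

55


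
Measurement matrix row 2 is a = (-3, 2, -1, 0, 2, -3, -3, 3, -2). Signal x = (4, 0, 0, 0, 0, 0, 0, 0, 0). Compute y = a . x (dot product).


Non-zero terms: ['-3*4']
Products: [-12]
y = sum = -12.

-12


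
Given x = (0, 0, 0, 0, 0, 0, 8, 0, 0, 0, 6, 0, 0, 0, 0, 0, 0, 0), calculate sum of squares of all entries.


Non-zero entries: [(6, 8), (10, 6)]
Squares: [64, 36]
||x||_2^2 = sum = 100.

100


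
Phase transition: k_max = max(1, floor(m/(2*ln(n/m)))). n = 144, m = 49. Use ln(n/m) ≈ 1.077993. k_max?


n/m = 144/49.
ln(n/m) ≈ 1.077993.
2*ln(n/m) ≈ 2.155986.
m/(2*ln(n/m)) ≈ 49/2.155986 ≈ 22.7274.
floor = 22.
k_max = max(1, 22) = 22.

22


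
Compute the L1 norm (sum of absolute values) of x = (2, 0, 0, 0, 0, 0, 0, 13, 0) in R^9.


Non-zero entries: [(0, 2), (7, 13)]
Absolute values: [2, 13]
||x||_1 = sum = 15.

15


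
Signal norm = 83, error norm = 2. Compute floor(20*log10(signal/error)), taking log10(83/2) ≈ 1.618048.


||x||/||e|| = 83/2.
log10(83/2) ≈ 1.618048.
20*log10(||x||/||e||) ≈ 20*1.618048 = 32.36096.
floor(32.36096) = 32.

32


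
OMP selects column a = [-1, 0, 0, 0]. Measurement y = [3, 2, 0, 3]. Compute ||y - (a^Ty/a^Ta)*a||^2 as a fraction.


a^T a = 1.
a^T y = -3.
coeff = -3/1 = -3.
||r||^2 = 13.

13


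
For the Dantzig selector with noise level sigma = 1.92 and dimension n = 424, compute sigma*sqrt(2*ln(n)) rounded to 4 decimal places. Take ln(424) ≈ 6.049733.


ln(424) ≈ 6.049733.
2*ln(n) ≈ 12.099466.
sqrt(2*ln(n)) ≈ sqrt(12.099466) ≈ 3.478429.
threshold ≈ 1.92*3.478429 = 6.67858368 ≈ 6.6786.

6.6786


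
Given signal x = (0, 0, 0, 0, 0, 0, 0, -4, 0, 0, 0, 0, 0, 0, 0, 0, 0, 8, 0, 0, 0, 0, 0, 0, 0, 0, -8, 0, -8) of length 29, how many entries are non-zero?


Non-zero positions: [7, 17, 26, 28].
Sparsity = 4.

4


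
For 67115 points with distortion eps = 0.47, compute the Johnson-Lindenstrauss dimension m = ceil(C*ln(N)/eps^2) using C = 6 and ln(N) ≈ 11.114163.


ln(67115) ≈ 11.114163.
eps^2 = 0.47^2 = 0.2209.
C*ln(N)/eps^2 ≈ 6*11.114163/0.2209 ≈ 301.8786.
m = ceil(301.8786) = 302.

302


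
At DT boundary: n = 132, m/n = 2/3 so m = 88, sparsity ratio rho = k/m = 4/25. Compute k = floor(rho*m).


m = 2/3*132 = 88.
rho = 4/25.
rho*m = 4/25*88 = 14.08.
k = floor(14.08) = 14.

14


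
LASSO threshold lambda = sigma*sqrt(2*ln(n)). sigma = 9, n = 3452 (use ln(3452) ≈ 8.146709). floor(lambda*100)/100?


ln(3452) ≈ 8.146709.
2*ln(n) ≈ 16.293418.
sqrt(2*ln(n)) ≈ sqrt(16.293418) ≈ 4.036511.
lambda ≈ 9*4.036511 = 36.328599.
floor(lambda*100)/100 = 36.32.

36.32


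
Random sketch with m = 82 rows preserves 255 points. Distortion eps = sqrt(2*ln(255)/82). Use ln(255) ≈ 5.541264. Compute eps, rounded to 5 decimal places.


ln(255) ≈ 5.541264.
2*ln(N)/m ≈ 2*5.541264/82 ≈ 0.13515278.
eps = sqrt(0.13515278) ≈ 0.3676313 ≈ 0.36763.

0.36763


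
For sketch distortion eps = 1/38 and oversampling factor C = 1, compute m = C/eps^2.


1/eps = 38.
(1/eps)^2 = 1444.
m = 1*1444 = 1444.

1444


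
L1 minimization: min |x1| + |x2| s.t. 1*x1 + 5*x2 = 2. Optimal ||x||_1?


Axis intercepts:
  x1 = 2, x2 = 0: L1 = 2
  x1 = 0, x2 = 2/5: L1 = 2/5
x* = (0, 2/5)
||x*||_1 = 2/5.

2/5


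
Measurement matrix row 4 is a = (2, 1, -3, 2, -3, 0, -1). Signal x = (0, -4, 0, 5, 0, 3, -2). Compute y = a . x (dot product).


Non-zero terms: ['1*-4', '2*5', '0*3', '-1*-2']
Products: [-4, 10, 0, 2]
y = sum = 8.

8


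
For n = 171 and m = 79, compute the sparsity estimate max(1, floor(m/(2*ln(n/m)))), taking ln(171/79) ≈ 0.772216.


n/m = 171/79.
ln(n/m) ≈ 0.772216.
2*ln(n/m) ≈ 1.544432.
m/(2*ln(n/m)) ≈ 79/1.544432 ≈ 51.1515.
floor = 51.
k_max = max(1, 51) = 51.

51


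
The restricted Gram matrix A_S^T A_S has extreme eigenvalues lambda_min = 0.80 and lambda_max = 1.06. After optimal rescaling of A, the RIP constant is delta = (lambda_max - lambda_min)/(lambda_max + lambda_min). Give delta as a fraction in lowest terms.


lambda_max - lambda_min = 1.06 - 0.80 = 0.26.
lambda_max + lambda_min = 1.06 + 0.80 = 1.86.
delta = 0.26/1.86 = 26/186 = 13/93.

13/93


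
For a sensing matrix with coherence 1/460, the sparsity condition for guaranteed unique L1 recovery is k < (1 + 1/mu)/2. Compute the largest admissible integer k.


1/mu = 460.
1 + 1/mu = 461.
(1 + 1/mu)/2 = 230.5 is not an integer, so k_max = floor(230.5) = 230.

230


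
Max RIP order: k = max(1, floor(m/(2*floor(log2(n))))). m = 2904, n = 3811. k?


floor(log2(3811)) = 11.
2*11 = 22.
m/(2*floor(log2(n))) = 2904/22 ≈ 132.0.
floor = 132.
k = max(1, 132) = 132.

132


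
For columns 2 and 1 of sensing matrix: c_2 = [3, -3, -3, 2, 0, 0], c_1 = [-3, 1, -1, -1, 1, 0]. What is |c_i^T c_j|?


Inner product: 3*-3 + -3*1 + -3*-1 + 2*-1 + 0*1 + 0*0
Products: [-9, -3, 3, -2, 0, 0]
Sum = -11.
|dot| = 11.

11


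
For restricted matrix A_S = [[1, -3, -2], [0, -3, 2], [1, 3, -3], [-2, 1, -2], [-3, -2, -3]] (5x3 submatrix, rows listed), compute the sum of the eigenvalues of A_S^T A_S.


Sum of eigenvalues of A_S^T A_S = trace(A_S^T A_S) = sum of squared column norms of A_S.
A_S^T A_S diagonal: [15, 32, 30].
trace = 15 + 32 + 30 = 77.

77


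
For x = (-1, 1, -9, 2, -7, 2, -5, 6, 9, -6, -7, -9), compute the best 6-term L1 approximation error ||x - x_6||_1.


Sorted |x_i| descending: [9, 9, 9, 7, 7, 6, 6, 5, 2, 2, 1, 1]
Keep top 6: [9, 9, 9, 7, 7, 6]
Tail entries: [6, 5, 2, 2, 1, 1]
L1 error = sum of tail = 17.

17


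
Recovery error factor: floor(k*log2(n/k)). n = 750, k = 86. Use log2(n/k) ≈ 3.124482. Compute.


log2(n/k) = log2(750/86) ≈ 3.124482.
k*log2(n/k) ≈ 86*3.124482 = 268.705452.
floor(268.705452) = 268.

268


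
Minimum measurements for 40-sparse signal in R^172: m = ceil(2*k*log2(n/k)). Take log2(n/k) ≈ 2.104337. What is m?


log2(n/k) = log2(172/40) ≈ 2.104337.
2*k*log2(n/k) ≈ 2*40*2.104337 = 168.34696.
m = ceil(168.34696) = 169.

169


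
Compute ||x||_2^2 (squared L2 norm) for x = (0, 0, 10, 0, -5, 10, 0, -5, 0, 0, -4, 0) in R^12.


Non-zero entries: [(2, 10), (4, -5), (5, 10), (7, -5), (10, -4)]
Squares: [100, 25, 100, 25, 16]
||x||_2^2 = sum = 266.

266


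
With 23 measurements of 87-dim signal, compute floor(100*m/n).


100*m/n = 100*23/87 ≈ 26.4368.
floor = 26.

26


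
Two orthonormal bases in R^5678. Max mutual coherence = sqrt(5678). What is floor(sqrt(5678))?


75^2 = 5625 <= 5678 < 5776 = 76^2, so 75 <= sqrt(5678) < 76.
floor(sqrt(5678)) = 75.

75


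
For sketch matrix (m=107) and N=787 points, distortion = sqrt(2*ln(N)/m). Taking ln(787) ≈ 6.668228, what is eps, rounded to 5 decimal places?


ln(787) ≈ 6.668228.
2*ln(N)/m ≈ 2*6.668228/107 ≈ 0.12463978.
eps = sqrt(0.12463978) ≈ 0.3530436 ≈ 0.35304.

0.35304


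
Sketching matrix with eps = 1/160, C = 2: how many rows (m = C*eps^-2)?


1/eps = 160.
(1/eps)^2 = 25600.
m = 2*25600 = 51200.

51200


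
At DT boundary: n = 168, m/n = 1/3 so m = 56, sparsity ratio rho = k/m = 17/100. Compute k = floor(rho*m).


m = 1/3*168 = 56.
rho = 17/100.
rho*m = 17/100*56 = 9.52.
k = floor(9.52) = 9.

9


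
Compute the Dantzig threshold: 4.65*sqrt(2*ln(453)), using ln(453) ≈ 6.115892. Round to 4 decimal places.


ln(453) ≈ 6.115892.
2*ln(n) ≈ 12.231784.
sqrt(2*ln(n)) ≈ sqrt(12.231784) ≈ 3.497397.
threshold ≈ 4.65*3.497397 = 16.26289605 ≈ 16.2629.

16.2629


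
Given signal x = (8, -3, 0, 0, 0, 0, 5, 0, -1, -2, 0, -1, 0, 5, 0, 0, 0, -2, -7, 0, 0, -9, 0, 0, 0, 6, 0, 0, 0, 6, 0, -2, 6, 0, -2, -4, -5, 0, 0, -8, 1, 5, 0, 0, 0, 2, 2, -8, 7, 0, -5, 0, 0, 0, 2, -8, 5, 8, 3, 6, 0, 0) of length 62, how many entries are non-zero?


Non-zero positions: [0, 1, 6, 8, 9, 11, 13, 17, 18, 21, 25, 29, 31, 32, 34, 35, 36, 39, 40, 41, 45, 46, 47, 48, 50, 54, 55, 56, 57, 58, 59].
Sparsity = 31.

31


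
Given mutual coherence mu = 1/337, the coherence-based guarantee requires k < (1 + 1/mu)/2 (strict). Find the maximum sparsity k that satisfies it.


1/mu = 337.
1 + 1/mu = 338.
(1 + 1/mu)/2 = 169 is an integer and the inequality is strict, so k_max = 169 - 1 = 168.

168


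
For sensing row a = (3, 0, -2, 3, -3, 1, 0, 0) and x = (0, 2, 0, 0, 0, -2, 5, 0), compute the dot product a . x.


Non-zero terms: ['0*2', '1*-2', '0*5']
Products: [0, -2, 0]
y = sum = -2.

-2


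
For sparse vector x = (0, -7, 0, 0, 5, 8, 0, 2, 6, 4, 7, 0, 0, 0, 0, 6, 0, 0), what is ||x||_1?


Non-zero entries: [(1, -7), (4, 5), (5, 8), (7, 2), (8, 6), (9, 4), (10, 7), (15, 6)]
Absolute values: [7, 5, 8, 2, 6, 4, 7, 6]
||x||_1 = sum = 45.

45


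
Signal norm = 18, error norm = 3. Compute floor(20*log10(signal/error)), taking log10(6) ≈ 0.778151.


||x||/||e|| = 18/3 = 6.
log10(6) ≈ 0.778151.
20*log10(||x||/||e||) ≈ 20*0.778151 = 15.56302.
floor(15.56302) = 15.

15


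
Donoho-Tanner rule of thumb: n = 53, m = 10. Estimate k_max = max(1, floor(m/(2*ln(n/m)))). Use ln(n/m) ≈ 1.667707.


n/m = 53/10.
ln(n/m) ≈ 1.667707.
2*ln(n/m) ≈ 3.335414.
m/(2*ln(n/m)) ≈ 10/3.335414 ≈ 2.9981.
floor = 2.
k_max = max(1, 2) = 2.

2


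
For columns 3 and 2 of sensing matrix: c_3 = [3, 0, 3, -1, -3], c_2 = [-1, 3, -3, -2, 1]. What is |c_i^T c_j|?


Inner product: 3*-1 + 0*3 + 3*-3 + -1*-2 + -3*1
Products: [-3, 0, -9, 2, -3]
Sum = -13.
|dot| = 13.

13


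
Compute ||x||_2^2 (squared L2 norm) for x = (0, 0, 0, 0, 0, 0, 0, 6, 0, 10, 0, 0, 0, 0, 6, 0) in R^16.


Non-zero entries: [(7, 6), (9, 10), (14, 6)]
Squares: [36, 100, 36]
||x||_2^2 = sum = 172.

172


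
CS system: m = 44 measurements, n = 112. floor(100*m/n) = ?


100*m/n = 100*44/112 ≈ 39.2857.
floor = 39.

39


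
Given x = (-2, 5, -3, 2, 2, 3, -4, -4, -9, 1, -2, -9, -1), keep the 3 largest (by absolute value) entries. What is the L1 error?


Sorted |x_i| descending: [9, 9, 5, 4, 4, 3, 3, 2, 2, 2, 2, 1, 1]
Keep top 3: [9, 9, 5]
Tail entries: [4, 4, 3, 3, 2, 2, 2, 2, 1, 1]
L1 error = sum of tail = 24.

24


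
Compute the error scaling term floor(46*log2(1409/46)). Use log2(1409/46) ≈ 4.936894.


log2(n/k) = log2(1409/46) ≈ 4.936894.
k*log2(n/k) ≈ 46*4.936894 = 227.097124.
floor(227.097124) = 227.

227


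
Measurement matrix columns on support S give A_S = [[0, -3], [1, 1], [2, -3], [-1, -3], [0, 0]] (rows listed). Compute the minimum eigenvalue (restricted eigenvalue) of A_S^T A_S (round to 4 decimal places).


A_S^T A_S = [[6, -2], [-2, 28]].
trace = 34.
det = 164.
disc = trace^2 - 4*det = 1156 - 4*164 = 500.
sqrt(500) ≈ 22.360680.
lam_min = (34 - sqrt(500))/2 ≈ (34 - 22.360680)/2 = 5.81966 ≈ 5.8197.

5.8197


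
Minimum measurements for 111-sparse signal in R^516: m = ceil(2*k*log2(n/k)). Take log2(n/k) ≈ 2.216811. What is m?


log2(n/k) = log2(516/111) ≈ 2.216811.
2*k*log2(n/k) ≈ 2*111*2.216811 = 492.132042.
m = ceil(492.132042) = 493.

493


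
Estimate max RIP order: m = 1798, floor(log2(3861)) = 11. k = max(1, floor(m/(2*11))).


floor(log2(3861)) = 11.
2*11 = 22.
m/(2*floor(log2(n))) = 1798/22 ≈ 81.7273.
floor = 81.
k = max(1, 81) = 81.

81


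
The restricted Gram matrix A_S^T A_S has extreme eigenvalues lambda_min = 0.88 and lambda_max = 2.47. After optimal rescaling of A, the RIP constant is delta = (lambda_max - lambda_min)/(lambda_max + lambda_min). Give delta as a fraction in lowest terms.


lambda_max - lambda_min = 2.47 - 0.88 = 1.59.
lambda_max + lambda_min = 2.47 + 0.88 = 3.35.
delta = 1.59/3.35 = 159/335.

159/335


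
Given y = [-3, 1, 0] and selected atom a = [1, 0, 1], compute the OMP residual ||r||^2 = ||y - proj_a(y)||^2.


a^T a = 2.
a^T y = -3.
coeff = -3/2 = -3/2.
||r||^2 = 11/2.

11/2


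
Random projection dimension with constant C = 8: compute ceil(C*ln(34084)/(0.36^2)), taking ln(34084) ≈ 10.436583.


ln(34084) ≈ 10.436583.
eps^2 = 0.36^2 = 0.1296.
C*ln(N)/eps^2 ≈ 8*10.436583/0.1296 ≈ 644.2335.
m = ceil(644.2335) = 645.

645


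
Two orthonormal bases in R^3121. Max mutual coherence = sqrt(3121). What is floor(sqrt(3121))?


55^2 = 3025 <= 3121 < 3136 = 56^2, so 55 <= sqrt(3121) < 56.
floor(sqrt(3121)) = 55.

55


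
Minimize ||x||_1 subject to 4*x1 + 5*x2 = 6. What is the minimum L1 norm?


Axis intercepts:
  x1 = 3/2, x2 = 0: L1 = 3/2
  x1 = 0, x2 = 6/5: L1 = 6/5
x* = (0, 6/5)
||x*||_1 = 6/5.

6/5


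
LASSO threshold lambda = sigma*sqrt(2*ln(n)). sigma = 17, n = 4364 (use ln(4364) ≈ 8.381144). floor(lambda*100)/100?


ln(4364) ≈ 8.381144.
2*ln(n) ≈ 16.762288.
sqrt(2*ln(n)) ≈ sqrt(16.762288) ≈ 4.094177.
lambda ≈ 17*4.094177 = 69.601009.
floor(lambda*100)/100 = 69.60.

69.60


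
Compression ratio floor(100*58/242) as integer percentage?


100*m/n = 100*58/242 ≈ 23.9669.
floor = 23.

23


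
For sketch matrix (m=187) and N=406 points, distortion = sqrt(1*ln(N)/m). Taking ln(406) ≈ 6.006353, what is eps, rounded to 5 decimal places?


ln(406) ≈ 6.006353.
1*ln(N)/m ≈ 1*6.006353/187 ≈ 0.03211953.
eps = sqrt(0.03211953) ≈ 0.1792192 ≈ 0.17922.

0.17922


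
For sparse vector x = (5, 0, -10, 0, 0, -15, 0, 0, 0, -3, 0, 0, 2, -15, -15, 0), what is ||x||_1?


Non-zero entries: [(0, 5), (2, -10), (5, -15), (9, -3), (12, 2), (13, -15), (14, -15)]
Absolute values: [5, 10, 15, 3, 2, 15, 15]
||x||_1 = sum = 65.

65


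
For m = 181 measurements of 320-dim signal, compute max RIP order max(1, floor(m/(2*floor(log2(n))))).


floor(log2(320)) = 8.
2*8 = 16.
m/(2*floor(log2(n))) = 181/16 ≈ 11.3125.
floor = 11.
k = max(1, 11) = 11.

11


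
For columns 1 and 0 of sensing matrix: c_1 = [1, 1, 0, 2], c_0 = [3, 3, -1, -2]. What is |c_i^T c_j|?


Inner product: 1*3 + 1*3 + 0*-1 + 2*-2
Products: [3, 3, 0, -4]
Sum = 2.
|dot| = 2.

2


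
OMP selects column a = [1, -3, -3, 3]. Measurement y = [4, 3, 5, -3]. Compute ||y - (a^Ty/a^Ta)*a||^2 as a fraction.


a^T a = 28.
a^T y = -29.
coeff = -29/28 = -29/28.
||r||^2 = 811/28.

811/28


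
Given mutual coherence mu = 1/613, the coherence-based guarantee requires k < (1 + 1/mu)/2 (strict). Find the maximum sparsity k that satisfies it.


1/mu = 613.
1 + 1/mu = 614.
(1 + 1/mu)/2 = 307 is an integer and the inequality is strict, so k_max = 307 - 1 = 306.

306


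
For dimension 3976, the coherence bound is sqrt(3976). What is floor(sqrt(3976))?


63^2 = 3969 <= 3976 < 4096 = 64^2, so 63 <= sqrt(3976) < 64.
floor(sqrt(3976)) = 63.

63
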